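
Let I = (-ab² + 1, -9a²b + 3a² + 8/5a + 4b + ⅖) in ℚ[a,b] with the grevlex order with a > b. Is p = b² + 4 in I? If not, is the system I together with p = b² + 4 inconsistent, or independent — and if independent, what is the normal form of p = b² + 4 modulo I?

First compute the reduced Gröbner basis of I by Buchberger's algorithm.
f_1 = -ab² + 1, LT = ab².
f_2 = -9a²b + 3a² + 8/5a + 4b + ⅖, LT = a²b.

S(f_1,f_2): lcm = a²b². S = ⅓a²b + 8/45ab + 4/9b² - a + 2/45b.
  reduce S modulo (f_1, f_2):
  remainder 1/9a² + 8/45ab + 4/9b² - 127/135a + 26/135b + 2/135 ≠ 0; add h_3 = 1/9a² + 8/45ab + 4/9b² - 127/135a + 26/135b + 2/135 to the basis.

S(f_1,h_3): lcm = a²b². S = -8/5ab³ - 4b⁴ + 127/15ab² - 26/15b³ - 2/15b² - a.
  reduce S modulo (f_1, f_2, h_3):
  remainder -4b⁴ - 26/15b³ - 2/15b² - a - 8/5b + 127/15 ≠ 0; add h_4 = -4b⁴ - 26/15b³ - 2/15b² - a - 8/5b + 127/15 to the basis.

S(f_2,h_3): lcm = a²b. S = -8/5ab² - 4b³ - ⅓a² + 127/15ab - 26/15b² - 8/45a - 26/45b - 2/45.
  reduce S modulo (f_1, f_2, h_3, h_4):
  remainder -4b³ + 9ab - ⅖b² - 3a - 8/5 ≠ 0; add h_5 = -4b³ + 9ab - ⅖b² - 3a - 8/5 to the basis.

The other S-polynomials (S(f_1,h_4), S(f_2,h_4), S(h_3,h_4), S(f_1,h_5), S(f_2,h_5), S(h_3,h_5), S(h_4,h_5)) all reduce to 0 modulo the current basis, so we have a Gröbner basis.
Inter-reduce: drop elements whose leading term is divisible by another's, tail-reduce, and make monic.
Reduced Gröbner basis: {ab² - 1, b³ - 9/4ab + 1/10b² + ¾a + ⅖, a² + 8/5ab + 4b² - 127/15a + 26/15b + 2/15}.
Label its elements g_1 = ab² - 1, g_2 = b³ - 9/4ab + 1/10b² + ¾a + ⅖, g_3 = a² + 8/5ab + 4b² - 127/15a + 26/15b + 2/15.

Reduce p = b² + 4 modulo G:
  leading term b²: no divisor's leading term divides it; move b² to the remainder.
  leading term 1: no divisor's leading term divides it; move 4 to the remainder.
  normal form = b² + 4.
The normal form is nonzero, so p ∉ I. Since p minus its normal form lies in I, I + (p) = I + (r) where r = b² + 4; decide whether this ideal is the whole ring.
Run Buchberger on G together with r (pairs among the g_i already reduce to 0 since G is a Gröbner basis):
g_1 = ab² - 1, LT = ab².
g_2 = b³ - 9/4ab + 1/10b² + ¾a + ⅖, LT = b³.
g_3 = a² + 8/5ab + 4b² - 127/15a + 26/15b + 2/15, LT = a².
r = b² + 4, LT = b².

S(g_1,r): lcm = ab². S = -4a - 1.
  reduce S modulo (g_1, g_2, g_3, r):
  remainder -4a - 1 ≠ 0; add m_5 = -4a - 1 to the basis.

S(g_2,r): lcm = b³. S = -9/4ab + 1/10b² + ¾a - 4b + ⅖.
  reduce S modulo (g_1, g_2, g_3, r, m_5):
  remainder -55/16b - 3/16 ≠ 0; add m_6 = -55/16b - 3/16 to the basis.

S(g_3,m_5): lcm = a². S = 8/5ab + 4b² - 523/60a + 26/15b + 2/15.
  reduce S modulo (g_1, g_2, g_3, r, m_5, m_6):
  remainder -12109/880 ≠ 0; add m_7 = -12109/880 to the basis.

The other S-polynomials (S(g_1,g_2), S(g_1,g_3), S(g_2,g_3), S(g_3,r), S(g_1,m_5), S(g_2,m_5), S(r,m_5), S(g_1,m_6), S(g_2,m_6), S(g_3,m_6), S(r,m_6), S(m_5,m_6), S(g_1,m_7), S(g_2,m_7), S(g_3,m_7), S(r,m_7), S(m_5,m_7), S(m_6,m_7)) all reduce to 0 modulo the current basis, so we have a Gröbner basis.
Inter-reduce: drop elements whose leading term is divisible by another's, tail-reduce, and make monic.
Reduced Gröbner basis: {1}.
The reduced Gröbner basis of I + (p) is {1}: the ideal is the whole ring, so the enlarged system has no common solution — adjoining p is inconsistent.

Adjoining b² + 4 makes the ideal the whole ring: the system is inconsistent.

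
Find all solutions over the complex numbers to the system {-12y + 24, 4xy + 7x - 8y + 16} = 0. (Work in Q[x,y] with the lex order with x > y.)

{(0, 2)}

Compute a lex Gröbner basis by Buchberger's algorithm.
f_1 = -12y + 24, LT = y.
f_2 = 4xy + 7x - 8y + 16, LT = xy.

S(f_1,f_2): lcm = xy. S = -15/4x + 2y - 4.
  leading term x: no divisor's leading term divides it; move -15/4x to the remainder.
  leading term y: subtract (-1/6)·f_1 from 2y - 4 → 0
  remainder -15/4x ≠ 0; add h_3 = -15/4x to the basis.

The other S-polynomials (S(f_1,h_3), S(f_2,h_3)) all reduce to 0 modulo the current basis, so we have a Gröbner basis.
Inter-reduce: drop elements whose leading term is divisible by another's, tail-reduce, and make monic.
Reduced Gröbner basis: {x, y - 2}.

A lex Gröbner basis eliminates variables successively. Here y - 2 depends only on y, with roots {2}; lifting each root through the earlier basis elements recovers the full solutions.
  y = 2: the earlier basis element becomes x = 0, giving x = 0 — point (0, 2).
Each listed point satisfies every original equation (direct substitution).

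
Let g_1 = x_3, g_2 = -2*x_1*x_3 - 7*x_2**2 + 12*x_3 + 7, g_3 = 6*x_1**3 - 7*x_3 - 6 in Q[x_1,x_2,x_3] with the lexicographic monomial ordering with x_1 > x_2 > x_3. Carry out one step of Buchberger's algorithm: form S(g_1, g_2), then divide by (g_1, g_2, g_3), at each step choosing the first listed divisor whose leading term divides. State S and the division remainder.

S(g_1, g_2) = -7/2*x_2**2 + 6*x_3 + 7/2; remainder on division = -7/2*x_2**2 + 7/2.

lcm(LM(g_1), LM(g_2)) = x_1*x_3.
S = (lcm/LT(g_1))·g_1 − (lcm/LT(g_2))·g_2 = -7/2*x_2**2 + 6*x_3 + 7/2.
Reduce S modulo (g_1, g_2, g_3) in that order:
  leading term x_2**2: no divisor's leading term divides it; move -7/2*x_2**2 to the remainder.
  leading term x_3: subtract (6)·g_1 from 6*x_3 + 7/2 → 7/2
  leading term 1: no divisor's leading term divides it; move 7/2 to the remainder.
The remainder -7/2*x_2**2 + 7/2 is nonzero, so it would be added as the next basis element.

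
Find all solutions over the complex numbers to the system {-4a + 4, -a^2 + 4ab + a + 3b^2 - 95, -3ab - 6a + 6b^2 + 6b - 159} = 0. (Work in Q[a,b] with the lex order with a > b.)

Compute a lex Gröbner basis by Buchberger's algorithm.
f_1 = -4a + 4, LT = a.
f_2 = -a^2 + 4ab + a + 3b^2 - 95, LT = a^2.
f_3 = -3ab - 6a + 6b^2 + 6b - 159, LT = ab.

S(f_1,f_2): lcm = a^2. S = 4ab + 3b^2 - 95.
  reduce S modulo (f_1, f_2, f_3):
  remainder 3b^2 + 4b - 95 ≠ 0; add h_4 = 3b^2 + 4b - 95 to the basis.

S(f_1,f_3): lcm = ab. S = -2a + 2b^2 + b - 53.
  reduce S modulo (f_1, f_2, f_3, h_4):
  remainder -5/3b + 25/3 ≠ 0; add h_5 = -5/3b + 25/3 to the basis.

The other S-polynomials (S(f_2,f_3), S(f_1,h_4), S(f_2,h_4), S(f_3,h_4), S(f_1,h_5), S(f_2,h_5), S(f_3,h_5), S(h_4,h_5)) all reduce to 0 modulo the current basis, so we have a Gröbner basis.
Inter-reduce: drop elements whose leading term is divisible by another's, tail-reduce, and make monic.
Reduced Gröbner basis: {a - 1, b - 5}.

A lex Gröbner basis eliminates variables successively. Here b - 5 depends only on b, with roots {5}; lifting each root through the earlier basis elements recovers the full solutions.
  b = 5: the earlier basis element becomes a - 1 = 0, giving a = 1 — point (1, 5).

{(1, 5)}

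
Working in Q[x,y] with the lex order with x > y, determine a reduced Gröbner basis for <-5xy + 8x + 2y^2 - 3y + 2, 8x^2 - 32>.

Buchberger's algorithm terminates because the ascending chain of leading-term ideals stabilizes.

f_1 = -5xy + 8x + 2y^2 - 3y + 2, LT = xy.
f_2 = 8x^2 - 32, LT = x^2.

S(f_1,f_2): lcm = x^2y. S = -8/5x^2 - 2/5xy^2 + 3/5xy - 2/5x + 4y.
  reduce S modulo (f_1, f_2):
  remainder -58/125x - 4/25y^3 + 28/125y^2 + 483/125y - 802/125 ≠ 0; add g_3 = -58/125x - 4/25y^3 + 28/125y^2 + 483/125y - 802/125 to the basis.

S(f_1,g_3): lcm = xy. S = -8/5x - 10/29y^4 + 14/29y^3 + 2299/290y^2 - 1918/145y - 2/5.
  reduce S modulo (f_1, f_2, g_3):
  remainder -10/29y^4 + 30/29y^3 + 415/58y^2 - 770/29y + 630/29 ≠ 0; add g_4 = -10/29y^4 + 30/29y^3 + 415/58y^2 - 770/29y + 630/29 to the basis.

The other S-polynomials (S(f_2,g_3), S(f_1,g_4), S(f_2,g_4), S(g_3,g_4)) all reduce to 0 modulo the current basis, so we have a Gröbner basis.
Inter-reduce: drop elements whose leading term is divisible by another's, tail-reduce, and make monic.

G = {x + 10/29y^3 - 14/29y^2 - 483/58y + 401/29, y^4 - 3y^3 - 83/4y^2 + 77y - 63}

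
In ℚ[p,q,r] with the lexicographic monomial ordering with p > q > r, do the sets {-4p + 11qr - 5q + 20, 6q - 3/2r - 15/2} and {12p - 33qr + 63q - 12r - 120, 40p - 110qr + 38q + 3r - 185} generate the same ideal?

Yes, the ideals are equal.

Two ideals are equal iff their reduced Gröbner bases coincide (the reduced basis is unique for a fixed ordering).
Buchberger on the first generating set:
f_1 = -4p + 11qr - 5q + 20, LT = p.
f_2 = 6q - 3/2r - 15/2, LT = q.

S(f_1,f_2): leading monomials are coprime, so the S-polynomial reduces to 0 (Buchberger's first criterion).
Every S-polynomial of the final basis reduces to 0, so we have a Gröbner basis.
Inter-reduce: drop elements whose leading term is divisible by another's, tail-reduce, and make monic.
Reduced Gröbner basis: {p - 11/16r² - 25/8r - 55/16, q - ¼r - 5/4}.

Buchberger on the second generating set:
h_1 = 12p - 33qr + 63q - 12r - 120, LT = p.
h_2 = 40p - 110qr + 38q + 3r - 185, LT = p.

S(h_1,h_2): lcm = p. S = 43/10q - 43/40r - 43/8.
  leading term q: no divisor's leading term divides it; move 43/10q to the remainder.
  leading term r: no divisor's leading term divides it; move -43/40r to the remainder.
  leading term 1: no divisor's leading term divides it; move -43/8 to the remainder.
  remainder 43/10q - 43/40r - 43/8 ≠ 0; add k_3 = 43/10q - 43/40r - 43/8 to the basis.

S(h_1,k_3): leading monomials are coprime, so the S-polynomial reduces to 0 (Buchberger's first criterion).
S(h_2,k_3): leading monomials are coprime, so the S-polynomial reduces to 0 (Buchberger's first criterion).
Every S-polynomial of the final basis reduces to 0, so we have a Gröbner basis.
Inter-reduce: drop elements whose leading term is divisible by another's, tail-reduce, and make monic.
Reduced Gröbner basis: {p - 11/16r² - 25/8r - 55/16, q - ¼r - 5/4}.

Same reduced basis, so the two generating sets span the same ideal.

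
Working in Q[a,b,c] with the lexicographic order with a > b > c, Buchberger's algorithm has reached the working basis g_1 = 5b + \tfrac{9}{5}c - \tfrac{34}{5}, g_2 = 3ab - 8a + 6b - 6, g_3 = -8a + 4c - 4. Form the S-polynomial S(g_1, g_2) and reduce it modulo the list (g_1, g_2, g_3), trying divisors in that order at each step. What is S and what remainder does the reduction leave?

lcm(LM(g_1), LM(g_2)) = ab.
S = (lcm/LT(g_1))·g_1 − (lcm/LT(g_2))·g_2 = \tfrac{9}{25}ac + \tfrac{98}{75}a - 2b + 2.
Reduce S modulo (g_1, g_2, g_3) in that order:
  leading term ac: subtract (-\tfrac{9}{200}c)·g_3 from \tfrac{9}{25}ac + \tfrac{98}{75}a - 2b + 2 → \tfrac{98}{75}a - 2b + \tfrac{9}{50}c^{2} - \tfrac{9}{50}c + 2
  leading term a: subtract (-\tfrac{49}{300})·g_3 from \tfrac{98}{75}a - 2b + \tfrac{9}{50}c^{2} - \tfrac{9}{50}c + 2 → -2b + \tfrac{9}{50}c^{2} + \tfrac{71}{150}c + \tfrac{101}{75}
  leading term b: subtract (-\tfrac{2}{5})·g_1 from -2b + \tfrac{9}{50}c^{2} + \tfrac{71}{150}c + \tfrac{101}{75} → \tfrac{9}{50}c^{2} + \tfrac{179}{150}c - \tfrac{103}{75}
  leading term c^{2}: no divisor's leading term divides it; move \tfrac{9}{50}c^{2} to the remainder.
  leading term c: no divisor's leading term divides it; move \tfrac{179}{150}c to the remainder.
  leading term 1: no divisor's leading term divides it; move -\tfrac{103}{75} to the remainder.
The remainder \tfrac{9}{50}c^{2} + \tfrac{179}{150}c - \tfrac{103}{75} is nonzero, so it would be added as the next basis element.

S(g_1, g_2) = \tfrac{9}{25}ac + \tfrac{98}{75}a - 2b + 2; remainder on division = \tfrac{9}{50}c^{2} + \tfrac{179}{150}c - \tfrac{103}{75}.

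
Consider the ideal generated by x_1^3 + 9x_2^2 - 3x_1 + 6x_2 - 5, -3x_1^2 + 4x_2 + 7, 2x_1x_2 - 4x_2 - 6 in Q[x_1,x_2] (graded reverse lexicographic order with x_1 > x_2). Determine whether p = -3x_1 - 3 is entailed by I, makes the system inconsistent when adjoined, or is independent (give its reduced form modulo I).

-3x_1 - 3 lies in I (it reduces to 0).

First compute the reduced Gröbner basis of I by Buchberger's algorithm.
f_1 = x_1^3 + 9x_2^2 - 3x_1 + 6x_2 - 5, LT = x_1^3.
f_2 = -3x_1^2 + 4x_2 + 7, LT = x_1^2.
f_3 = 2x_1x_2 - 4x_2 - 6, LT = x_1x_2.

S(f_1,f_2): lcm = x_1^3. S = 4/3x_1x_2 + 9x_2^2 - 2/3x_1 + 6x_2 - 5.
  reduce S modulo (f_1, f_2, f_3):
  remainder 9x_2^2 - 2/3x_1 + 26/3x_2 - 1 ≠ 0; add h_4 = 9x_2^2 - 2/3x_1 + 26/3x_2 - 1 to the basis.

S(f_2,f_3): lcm = x_1^2x_2. S = 2x_1x_2 - 4/3x_2^2 + 3x_1 - 7/3x_2.
  reduce S modulo (f_1, f_2, f_3, h_4):
  remainder 235/81x_1 + 239/81x_2 + 158/27 ≠ 0; add h_5 = 235/81x_1 + 239/81x_2 + 158/27 to the basis.

S(f_3,h_4): lcm = x_1x_2^2. S = 2/27x_1^2 - 26/27x_1x_2 - 2x_2^2 + 1/9x_1 - 3x_2.
  reduce S modulo (f_1, f_2, f_3, h_4, h_5):
  remainder -54508/19035x_2 - 54508/19035 ≠ 0; add h_6 = -54508/19035x_2 - 54508/19035 to the basis.

The other S-polynomials (S(f_1,f_3), S(f_1,h_4), S(f_2,h_4), S(f_1,h_5), S(f_2,h_5), S(f_3,h_5), S(h_4,h_5), S(f_1,h_6), S(f_2,h_6), S(f_3,h_6), S(h_4,h_6), S(h_5,h_6)) all reduce to 0 modulo the current basis, so we have a Gröbner basis.
Inter-reduce: drop elements whose leading term is divisible by another's, tail-reduce, and make monic.
Reduced Gröbner basis: {x_1 + 1, x_2 + 1}.
Label its elements g_1 = x_1 + 1, g_2 = x_2 + 1.

Reduce p = -3x_1 - 3 modulo G:
  leading term x_1: subtract (-3)·g_1 from -3x_1 - 3 → 0
  normal form = 0.
Since the normal form is 0, p ∈ I.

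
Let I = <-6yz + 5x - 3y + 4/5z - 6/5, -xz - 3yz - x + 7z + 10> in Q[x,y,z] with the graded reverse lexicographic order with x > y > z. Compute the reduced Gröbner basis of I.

G = {x^2 + 18/5xy - 9/5y^2 - 37/5x - 213/25y + 82/25, xz + 7/2x - 3/2y - 33/5z - 53/5, yz - 5/6x + 1/2y - 2/15z + 1/5}

f_1 = -6yz + 5x - 3y + 4/5z - 6/5, LT = yz.
f_2 = -xz - 3yz - x + 7z + 10, LT = xz.

S(f_1,f_2): lcm = xyz. S = -3y^2z - 5/6x^2 - 1/2xy - 2/15xz + 7yz + 1/5x + 10y.
  leading term y^2z: subtract (1/2y)·f_1 from -3y^2z - 5/6x^2 - 1/2xy - 2/15xz + 7yz + 1/5x + 10y → -5/6x^2 - 3xy + 3/2y^2 - 2/15xz + 33/5yz + 1/5x + 53/5y
  leading term x^2: no divisor's leading term divides it; move -5/6x^2 to the remainder.
  leading term xy: no divisor's leading term divides it; move -3xy to the remainder.
  leading term y^2: no divisor's leading term divides it; move 3/2y^2 to the remainder.
  leading term xz: subtract (2/15)·f_2 from -2/15xz + 33/5yz + 1/5x + 53/5y → 7yz + 1/3x + 53/5y - 14/15z - 4/3
  leading term yz: subtract (-7/6)·f_1 from 7yz + 1/3x + 53/5y - 14/15z - 4/3 → 37/6x + 71/10y - 41/15
  leading term x: no divisor's leading term divides it; move 37/6x to the remainder.
  leading term y: no divisor's leading term divides it; move 71/10y to the remainder.
  leading term 1: no divisor's leading term divides it; move -41/15 to the remainder.
  remainder -5/6x^2 - 3xy + 3/2y^2 + 37/6x + 71/10y - 41/15 ≠ 0; add g_3 = -5/6x^2 - 3xy + 3/2y^2 + 37/6x + 71/10y - 41/15 to the basis.

The other S-polynomials (S(f_1,g_3), S(f_2,g_3)) all reduce to 0 modulo the current basis, so we have a Gröbner basis.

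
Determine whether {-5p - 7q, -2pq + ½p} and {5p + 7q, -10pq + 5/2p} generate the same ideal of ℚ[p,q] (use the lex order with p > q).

For a fixed monomial order, each ideal has a unique reduced Gröbner basis; comparing bases decides equality.
Buchberger on the first generating set:
f_1 = -5p - 7q, LT = p.
f_2 = -2pq + ½p, LT = pq.

S(f_1,f_2): lcm = pq. S = ¼p + 7/5q².
  reduce S modulo (f_1, f_2):
  remainder 7/5q² - 7/20q ≠ 0; add g_3 = 7/5q² - 7/20q to the basis.

The other S-polynomials (S(f_1,g_3), S(f_2,g_3)) all reduce to 0 modulo the current basis, so we have a Gröbner basis.
Inter-reduce: drop elements whose leading term is divisible by another's, tail-reduce, and make monic.
Reduced Gröbner basis: {p + 7/5q, q² - ¼q}.

Buchberger on the second generating set:
h_1 = 5p + 7q, LT = p.
h_2 = -10pq + 5/2p, LT = pq.

S(h_1,h_2): lcm = pq. S = ¼p + 7/5q².
  reduce S modulo (h_1, h_2):
  remainder 7/5q² - 7/20q ≠ 0; add k_3 = 7/5q² - 7/20q to the basis.

The other S-polynomials (S(h_1,k_3), S(h_2,k_3)) all reduce to 0 modulo the current basis, so we have a Gröbner basis.
Inter-reduce: drop elements whose leading term is divisible by another's, tail-reduce, and make monic.
Reduced Gröbner basis: {p + 7/5q, q² - ¼q}.

These coincide, so the ideals are equal.

Yes, the ideals are equal.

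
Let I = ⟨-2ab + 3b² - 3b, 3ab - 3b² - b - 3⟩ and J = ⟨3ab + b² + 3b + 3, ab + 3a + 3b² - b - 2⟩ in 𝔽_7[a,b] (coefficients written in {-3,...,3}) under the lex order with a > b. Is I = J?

Since reduced Gröbner bases are canonical representatives of ideals under a given ordering, it suffices to compute and compare them.
Buchberger on the first generating set:
f_1 = -2ab + 3b² - 3b, LT = ab.
f_2 = 3ab - 3b² - b - 3, LT = ab.

S(f_1,f_2): lcm = ab. S = 3b² + 3b + 1.
  leading term b²: no divisor's leading term divides it; move 3b² to the remainder.
  leading term b: no divisor's leading term divides it; move 3b to the remainder.
  leading term 1: no divisor's leading term divides it; move 1 to the remainder.
  remainder 3b² + 3b + 1 ≠ 0; add g_3 = 3b² + 3b + 1 to the basis.

S(f_1,g_3): lcm = ab². S = -ab + 2a + 2b³ - 2b².
  leading term ab: subtract (-3)·f_1 from -ab + 2a + 2b³ - 2b² → 2a + 2b³ - 2b
  leading term a: no divisor's leading term divides it; move 2a to the remainder.
  leading term b³: subtract (3b)·g_3 from 2b³ - 2b → -2b² + 2b
  leading term b²: subtract (-3)·g_3 from -2b² + 2b → -3b + 3
  leading term b: no divisor's leading term divides it; move -3b to the remainder.
  leading term 1: no divisor's leading term divides it; move 3 to the remainder.
  remainder 2a - 3b + 3 ≠ 0; add g_4 = 2a - 3b + 3 to the basis.

The other S-polynomials (S(f_2,g_3), S(f_1,g_4), S(f_2,g_4), S(g_3,g_4)) all reduce to 0 modulo the current basis, so we have a Gröbner basis.
Inter-reduce: drop elements whose leading term is divisible by another's, tail-reduce, and make monic.
Reduced Gröbner basis: {a + 2b - 2, b² + b - 2}.

Buchberger on the second generating set:
h_1 = 3ab + b² + 3b + 3, LT = ab.
h_2 = ab + 3a + 3b² - b - 2, LT = ab.

S(h_1,h_2): lcm = ab. S = -3a + 2b² + 2b + 3.
  leading term a: no divisor's leading term divides it; move -3a to the remainder.
  leading term b²: no divisor's leading term divides it; move 2b² to the remainder.
  leading term b: no divisor's leading term divides it; move 2b to the remainder.
  leading term 1: no divisor's leading term divides it; move 3 to the remainder.
  remainder -3a + 2b² + 2b + 3 ≠ 0; add k_3 = -3a + 2b² + 2b + 3 to the basis.

S(h_1,k_3): lcm = ab. S = 3b³ + b² + 2b + 1.
  leading term b³: no divisor's leading term divides it; move 3b³ to the remainder.
  leading term b²: no divisor's leading term divides it; move b² to the remainder.
  leading term b: no divisor's leading term divides it; move 2b to the remainder.
  leading term 1: no divisor's leading term divides it; move 1 to the remainder.
  remainder 3b³ + b² + 2b + 1 ≠ 0; add k_4 = 3b³ + b² + 2b + 1 to the basis.

The other S-polynomials (S(h_2,k_3), S(h_1,k_4), S(h_2,k_4), S(k_3,k_4)) all reduce to 0 modulo the current basis, so we have a Gröbner basis.
Inter-reduce: drop elements whose leading term is divisible by another's, tail-reduce, and make monic.
Reduced Gröbner basis: {a - 3b² - 3b - 1, b³ - 2b² + 3b - 2}.

Since the reduced bases disagree, the two ideals are not the same.
The same test decides containment: I ⊆ J iff every generator of I reduces to 0 modulo a Gröbner basis of J.

No, the ideals differ.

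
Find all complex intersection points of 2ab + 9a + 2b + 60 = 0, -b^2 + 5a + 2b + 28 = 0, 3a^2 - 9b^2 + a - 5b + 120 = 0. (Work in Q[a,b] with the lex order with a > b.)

Compute a lex Gröbner basis by Buchberger's algorithm.
f_1 = 2ab + 9a + 2b + 60, LT = ab.
f_2 = 5a - b^2 + 2b + 28, LT = a.
f_3 = 3a^2 + a - 9b^2 - 5b + 120, LT = a^2.

S(f_1,f_2): lcm = ab. S = 9/2a + 1/5b^3 - 2/5b^2 - 23/5b + 30.
  reduce S modulo (f_1, f_2, f_3):
  remainder 1/5b^3 + 1/2b^2 - 32/5b + 24/5 ≠ 0; add h_4 = 1/5b^3 + 1/2b^2 - 32/5b + 24/5 to the basis.

S(f_1,f_3): lcm = a^2b. S = 9/2a^2 + 2/3ab + 30a + 3b^3 + 5/3b^2 - 40b.
  reduce S modulo (f_1, f_2, f_3, h_4):
  remainder -133/120b^2 + 344/15b - 74 ≠ 0; add h_5 = -133/120b^2 + 344/15b - 74 to the basis.

S(f_2,f_3): lcm = a^2. S = -1/5ab^2 + 2/5ab + 79/15a + 3b^2 + 5/3b - 40.
  reduce S modulo (f_1, f_2, f_3, h_4, h_5):
  remainder 140447/1995b - 561788/1995 ≠ 0; add h_6 = 140447/1995b - 561788/1995 to the basis.

The other S-polynomials (S(f_1,h_4), S(f_2,h_4), S(f_3,h_4), S(f_1,h_5), S(f_2,h_5), S(f_3,h_5), S(h_4,h_5), S(f_1,h_6), S(f_2,h_6), S(f_3,h_6), S(h_4,h_6), S(h_5,h_6)) all reduce to 0 modulo the current basis, so we have a Gröbner basis.
Inter-reduce: drop elements whose leading term is divisible by another's, tail-reduce, and make monic.
Reduced Gröbner basis: {a + 4, b - 4}.

Elimination: the polynomial b - 4 lies in the elimination ideal for b, so b ∈ {4}. For each such b, the remaining basis elements (now univariate) give the rest of the solution.
  b = 4: the earlier basis element becomes a + 4 = 0, giving a = -4 — point (-4, 4).

{(-4, 4)}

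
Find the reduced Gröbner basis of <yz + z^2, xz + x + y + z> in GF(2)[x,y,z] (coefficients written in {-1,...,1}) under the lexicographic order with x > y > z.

f_1 = yz + z^2, LT = yz.
f_2 = xz + x + y + z, LT = xz.

S(f_1,f_2): lcm = xyz. S = xy + xz^2 + y^2 + yz.
  leading term xy: no divisor's leading term divides it; move xy to the remainder.
  leading term xz^2: subtract (z)·f_2 from xz^2 + y^2 + yz → xz + y^2 + z^2
  leading term xz: subtract (1)·f_2 from xz + y^2 + z^2 → x + y^2 + y + z^2 + z
  leading term x: no divisor's leading term divides it; move x to the remainder.
  leading term y^2: no divisor's leading term divides it; move y^2 to the remainder.
  leading term y: no divisor's leading term divides it; move y to the remainder.
  leading term z^2: no divisor's leading term divides it; move z^2 to the remainder.
  leading term z: no divisor's leading term divides it; move z to the remainder.
  remainder xy + x + y^2 + y + z^2 + z ≠ 0; add g_3 = xy + x + y^2 + y + z^2 + z to the basis.

S(f_1,g_3): lcm = xyz. S = xz^2 + xz + y^2z + yz + z^3 + z^2.
  leading term xz^2: subtract (z)·f_2 from xz^2 + xz + y^2z + yz + z^3 + z^2 → y^2z + z^3
  leading term y^2z: subtract (y)·f_1 from y^2z + z^3 → yz^2 + z^3
  leading term yz^2: subtract (z)·f_1 from yz^2 + z^3 → 0
  remainder 0.

S(f_2,g_3): lcm = xyz. S = xy + xz + y^2z + y^2 + z^3 + z^2.
  leading term xy: subtract (1)·g_3 from xy + xz + y^2z + y^2 + z^3 + z^2 → xz + x + y^2z + y + z^3 + z
  leading term xz: subtract (1)·f_2 from xz + x + y^2z + y + z^3 + z → y^2z + z^3
  leading term y^2z: subtract (y)·f_1 from y^2z + z^3 → yz^2 + z^3
  leading term yz^2: subtract (z)·f_1 from yz^2 + z^3 → 0
  remainder 0.

Every S-polynomial of the final basis reduces to 0, so we have a Gröbner basis.

G = {xy + x + y^2 + y + z^2 + z, xz + x + y + z, yz + z^2}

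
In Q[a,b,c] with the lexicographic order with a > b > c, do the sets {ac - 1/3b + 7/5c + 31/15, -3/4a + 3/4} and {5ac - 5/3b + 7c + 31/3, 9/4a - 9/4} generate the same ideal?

Yes, the ideals are equal.

For a fixed monomial order, each ideal has a unique reduced Gröbner basis; comparing bases decides equality.
Buchberger on the first generating set:
f_1 = ac - 1/3b + 7/5c + 31/15, LT = ac.
f_2 = -3/4a + 3/4, LT = a.

S(f_1,f_2): lcm = ac. S = -1/3b + 12/5c + 31/15.
  leading term b: no divisor's leading term divides it; move -1/3b to the remainder.
  leading term c: no divisor's leading term divides it; move 12/5c to the remainder.
  leading term 1: no divisor's leading term divides it; move 31/15 to the remainder.
  remainder -1/3b + 12/5c + 31/15 ≠ 0; add g_3 = -1/3b + 12/5c + 31/15 to the basis.

S(f_1,g_3): leading monomials are coprime, so the S-polynomial reduces to 0 (Buchberger's first criterion).
S(f_2,g_3): leading monomials are coprime, so the S-polynomial reduces to 0 (Buchberger's first criterion).
Every S-polynomial of the final basis reduces to 0, so we have a Gröbner basis.
Inter-reduce: drop elements whose leading term is divisible by another's, tail-reduce, and make monic.
Reduced Gröbner basis: {a - 1, b - 36/5c - 31/5}.

Buchberger on the second generating set:
h_1 = 5ac - 5/3b + 7c + 31/3, LT = ac.
h_2 = 9/4a - 9/4, LT = a.

S(h_1,h_2): lcm = ac. S = -1/3b + 12/5c + 31/15.
  leading term b: no divisor's leading term divides it; move -1/3b to the remainder.
  leading term c: no divisor's leading term divides it; move 12/5c to the remainder.
  leading term 1: no divisor's leading term divides it; move 31/15 to the remainder.
  remainder -1/3b + 12/5c + 31/15 ≠ 0; add k_3 = -1/3b + 12/5c + 31/15 to the basis.

S(h_1,k_3): leading monomials are coprime, so the S-polynomial reduces to 0 (Buchberger's first criterion).
S(h_2,k_3): leading monomials are coprime, so the S-polynomial reduces to 0 (Buchberger's first criterion).
Every S-polynomial of the final basis reduces to 0, so we have a Gröbner basis.
Inter-reduce: drop elements whose leading term is divisible by another's, tail-reduce, and make monic.
Reduced Gröbner basis: {a - 1, b - 36/5c - 31/5}.

Same reduced basis, so the two generating sets span the same ideal.
The same test decides containment: I ⊆ J iff every generator of I reduces to 0 modulo a Gröbner basis of J.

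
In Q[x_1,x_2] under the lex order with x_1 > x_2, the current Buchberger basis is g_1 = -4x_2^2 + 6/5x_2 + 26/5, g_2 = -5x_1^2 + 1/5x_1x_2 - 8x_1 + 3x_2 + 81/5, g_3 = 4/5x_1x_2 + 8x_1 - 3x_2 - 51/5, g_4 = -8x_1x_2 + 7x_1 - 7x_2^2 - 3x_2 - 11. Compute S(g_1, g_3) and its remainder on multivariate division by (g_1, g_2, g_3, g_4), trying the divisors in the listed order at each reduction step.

lcm(LM(g_1), LM(g_3)) = x_1x_2^2.
S = (lcm/LT(g_1))·g_1 − (lcm/LT(g_3))·g_3 = -103/10x_1x_2 - 13/10x_1 + 15/4x_2^2 + 51/4x_2.
Reduce S modulo (g_1, g_2, g_3, g_4) in that order:
  leading term x_1x_2: subtract (-103/8)·g_3 from -103/10x_1x_2 - 13/10x_1 + 15/4x_2^2 + 51/4x_2 → 1017/10x_1 + 15/4x_2^2 - 207/8x_2 - 5253/40
  leading term x_1: no divisor's leading term divides it; move 1017/10x_1 to the remainder.
  leading term x_2^2: subtract (-15/16)·g_1 from 15/4x_2^2 - 207/8x_2 - 5253/40 → -99/4x_2 - 2529/20
  leading term x_2: no divisor's leading term divides it; move -99/4x_2 to the remainder.
  leading term 1: no divisor's leading term divides it; move -2529/20 to the remainder.
The remainder 1017/10x_1 - 99/4x_2 - 2529/20 is nonzero, so it would be added as the next basis element.

S(g_1, g_3) = -103/10x_1x_2 - 13/10x_1 + 15/4x_2^2 + 51/4x_2; remainder on division = 1017/10x_1 - 99/4x_2 - 2529/20.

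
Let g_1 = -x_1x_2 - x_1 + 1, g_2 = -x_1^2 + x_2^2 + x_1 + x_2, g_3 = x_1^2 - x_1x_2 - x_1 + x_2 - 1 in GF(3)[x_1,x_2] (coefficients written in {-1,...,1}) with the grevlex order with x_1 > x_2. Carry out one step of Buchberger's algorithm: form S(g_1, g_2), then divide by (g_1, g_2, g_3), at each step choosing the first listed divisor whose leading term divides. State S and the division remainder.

S(g_1, g_2) = x_2^3 + x_1^2 + x_1x_2 + x_2^2 - x_1; remainder on division = x_2^3 - x_2^2 - x_1 + x_2 + 1.

lcm(LM(g_1), LM(g_2)) = x_1^2x_2.
S = (lcm/LT(g_1))·g_1 − (lcm/LT(g_2))·g_2 = x_2^3 + x_1^2 + x_1x_2 + x_2^2 - x_1.
Reduce S modulo (g_1, g_2, g_3) in that order:
  leading term x_2^3: no divisor's leading term divides it; move x_2^3 to the remainder.
  leading term x_1^2: subtract (-1)·g_2 from x_1^2 + x_1x_2 + x_2^2 - x_1 → x_1x_2 - x_2^2 + x_2
  leading term x_1x_2: subtract (-1)·g_1 from x_1x_2 - x_2^2 + x_2 → -x_2^2 - x_1 + x_2 + 1
  leading term x_2^2: no divisor's leading term divides it; move -x_2^2 to the remainder.
  leading term x_1: no divisor's leading term divides it; move -x_1 to the remainder.
  leading term x_2: no divisor's leading term divides it; move x_2 to the remainder.
  leading term 1: no divisor's leading term divides it; move 1 to the remainder.
The remainder x_2^3 - x_2^2 - x_1 + x_2 + 1 is nonzero, so it would be added as the next basis element.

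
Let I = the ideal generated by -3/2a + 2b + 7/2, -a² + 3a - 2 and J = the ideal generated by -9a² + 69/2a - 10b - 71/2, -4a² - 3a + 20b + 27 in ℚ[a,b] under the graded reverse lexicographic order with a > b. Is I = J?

Two ideals are equal iff their reduced Gröbner bases coincide (the reduced basis is unique for a fixed ordering).
Buchberger on the first generating set:
f_1 = -3/2a + 2b + 7/2, LT = a.
f_2 = -a² + 3a - 2, LT = a².

S(f_1,f_2): lcm = a². S = -4/3ab + ⅔a - 2.
  leading term ab: subtract (8/9b)·f_1 from -4/3ab + ⅔a - 2 → -16/9b² + ⅔a - 28/9b - 2
  leading term b²: no divisor's leading term divides it; move -16/9b² to the remainder.
  leading term a: subtract (-4/9)·f_1 from ⅔a - 28/9b - 2 → -20/9b - 4/9
  leading term b: no divisor's leading term divides it; move -20/9b to the remainder.
  leading term 1: no divisor's leading term divides it; move -4/9 to the remainder.
  remainder -16/9b² - 20/9b - 4/9 ≠ 0; add g_3 = -16/9b² - 20/9b - 4/9 to the basis.

The other S-polynomials (S(f_1,g_3), S(f_2,g_3)) all reduce to 0 modulo the current basis, so we have a Gröbner basis.
Inter-reduce: drop elements whose leading term is divisible by another's, tail-reduce, and make monic.
Reduced Gröbner basis: {b² + 5/4b + ¼, a - 4/3b - 7/3}.

Buchberger on the second generating set:
h_1 = -9a² + 69/2a - 10b - 71/2, LT = a².
h_2 = -4a² - 3a + 20b + 27, LT = a².

S(h_1,h_2): lcm = a². S = -55/12a + 55/9b + 385/36.
  leading term a: no divisor's leading term divides it; move -55/12a to the remainder.
  leading term b: no divisor's leading term divides it; move 55/9b to the remainder.
  leading term 1: no divisor's leading term divides it; move 385/36 to the remainder.
  remainder -55/12a + 55/9b + 385/36 ≠ 0; add k_3 = -55/12a + 55/9b + 385/36 to the basis.

S(h_1,k_3): lcm = a². S = 4/3ab - 3/2a + 10/9b + 71/18.
  leading term ab: subtract (-16/55b)·k_3 from 4/3ab - 3/2a + 10/9b + 71/18 → 16/9b² - 3/2a + 38/9b + 71/18
  leading term b²: no divisor's leading term divides it; move 16/9b² to the remainder.
  leading term a: subtract (18/55)·k_3 from -3/2a + 38/9b + 71/18 → 20/9b + 4/9
  leading term b: no divisor's leading term divides it; move 20/9b to the remainder.
  leading term 1: no divisor's leading term divides it; move 4/9 to the remainder.
  remainder 16/9b² + 20/9b + 4/9 ≠ 0; add k_4 = 16/9b² + 20/9b + 4/9 to the basis.

The other S-polynomials (S(h_2,k_3), S(h_1,k_4), S(h_2,k_4), S(k_3,k_4)) all reduce to 0 modulo the current basis, so we have a Gröbner basis.
Inter-reduce: drop elements whose leading term is divisible by another's, tail-reduce, and make monic.
Reduced Gröbner basis: {b² + 5/4b + ¼, a - 4/3b - 7/3}.

These coincide, so the ideals are equal.
The choice of monomial ordering does not affect the verdict — as long as both bases are computed under the same ordering, their equality decides ideal equality.

Yes, the ideals are equal.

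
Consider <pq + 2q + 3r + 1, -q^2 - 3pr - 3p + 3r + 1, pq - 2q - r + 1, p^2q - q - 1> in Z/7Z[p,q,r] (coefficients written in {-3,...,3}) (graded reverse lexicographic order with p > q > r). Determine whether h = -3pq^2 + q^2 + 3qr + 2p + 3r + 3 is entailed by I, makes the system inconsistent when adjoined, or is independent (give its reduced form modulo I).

-3pq^2 + q^2 + 3qr + 2p + 3r + 3 lies in I (it reduces to 0).

First compute the reduced Gröbner basis of I by Buchberger's algorithm.
f_1 = pq + 2q + 3r + 1, LT = pq.
f_2 = -q^2 - 3pr - 3p + 3r + 1, LT = q^2.
f_3 = pq - 2q - r + 1, LT = pq.
f_4 = p^2q - q - 1, LT = p^2q.

S(f_1,f_2): lcm = pq^2. S = -3p^2r - 3p^2 + 2q^2 + 3pr + 3qr + p + q.
  reduce S modulo (f_1, f_2, f_3, f_4):
  remainder -3p^2r - 3p^2 - 3pr + 3qr + 2p + q - r + 2 ≠ 0; add k_5 = -3p^2r - 3p^2 - 3pr + 3qr + 2p + q - r + 2 to the basis.

S(f_1,f_3): lcm = pq. S = -3q - 3r.
  reduce S modulo (f_1, f_2, f_3, f_4, k_5):
  remainder -3q - 3r ≠ 0; add k_6 = -3q - 3r to the basis.

S(f_1,f_4): lcm = p^2q. S = 2pq + 3pr + p + q + 1.
  reduce S modulo (f_1, f_2, f_3, f_4, k_5, k_6):
  remainder 3pr + p - 3r - 1 ≠ 0; add k_7 = 3pr + p - 3r - 1 to the basis.

S(f_2,f_3): lcm = pq^2. S = 3p^2r + 3p^2 + 2q^2 - 3pr + qr - p - q.
  reduce S modulo (f_1, f_2, f_3, f_4, k_5, k_6, k_7):
  remainder 3r^2 - p ≠ 0; add k_8 = 3r^2 - p to the basis.

S(f_2,f_4): lcm = p^2q^2. S = 3p^3r + 3p^3 - 3p^2r - p^2 + q^2 + q.
  reduce S modulo (f_1, f_2, f_3, f_4, k_5, k_6, k_7, k_8):
  remainder -3r - 1 ≠ 0; add k_9 = -3r - 1 to the basis.

S(f_3,f_4): lcm = p^2q. S = -2pq - pr + p + q + 1.
  reduce S modulo (f_1, f_2, f_3, f_4, k_5, k_6, k_7, k_8, k_9):
  remainder -p - 2 ≠ 0; add k_10 = -p - 2 to the basis.

The other S-polynomials (S(f_1,k_5), S(f_2,k_5), S(f_3,k_5), S(f_4,k_5), S(f_1,k_6), S(f_2,k_6), S(f_3,k_6), S(f_4,k_6), S(k_5,k_6), S(f_1,k_7), S(f_2,k_7), S(f_3,k_7), S(f_4,k_7), S(k_5,k_7), S(k_6,k_7), S(f_1,k_8), S(f_2,k_8), S(f_3,k_8), S(f_4,k_8), S(k_5,k_8), S(k_6,k_8), S(k_7,k_8), S(f_1,k_9), S(f_2,k_9), S(f_3,k_9), S(f_4,k_9), S(k_5,k_9), S(k_6,k_9), S(k_7,k_9), S(k_8,k_9), S(f_1,k_10), S(f_2,k_10), S(f_3,k_10), S(f_4,k_10), S(k_5,k_10), S(k_6,k_10), S(k_7,k_10), S(k_8,k_10), S(k_9,k_10)) all reduce to 0 modulo the current basis, so we have a Gröbner basis.
Inter-reduce: drop elements whose leading term is divisible by another's, tail-reduce, and make monic.
Reduced Gröbner basis: {p + 2, q + 2, r - 2}.
Label its elements g_1 = p + 2, g_2 = q + 2, g_3 = r - 2.

Reduce h = -3pq^2 + q^2 + 3qr + 2p + 3r + 3 modulo G:
  leading term pq^2: subtract (-3q^2)·g_1 from -3pq^2 + q^2 + 3qr + 2p + 3r + 3 → 3qr + 2p + 3r + 3
  leading term qr: subtract (3r)·g_2 from 3qr + 2p + 3r + 3 → 2p - 3r + 3
  leading term p: subtract (2)·g_1 from 2p - 3r + 3 → -3r - 1
  leading term r: subtract (-3)·g_3 from -3r - 1 → 0
  normal form = 0.
Since the normal form is 0, h ∈ I.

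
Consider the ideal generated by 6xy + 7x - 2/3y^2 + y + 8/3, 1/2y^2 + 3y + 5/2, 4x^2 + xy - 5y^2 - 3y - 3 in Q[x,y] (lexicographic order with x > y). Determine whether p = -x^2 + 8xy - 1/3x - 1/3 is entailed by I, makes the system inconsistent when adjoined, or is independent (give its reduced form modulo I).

Adjoining -x^2 + 8xy - 1/3x - 1/3 makes the ideal the whole ring: the system is inconsistent.

First compute the reduced Gröbner basis of I by Buchberger's algorithm.
f_1 = 6xy + 7x - 2/3y^2 + y + 8/3, LT = xy.
f_2 = 1/2y^2 + 3y + 5/2, LT = y^2.
f_3 = 4x^2 + xy - 5y^2 - 3y - 3, LT = x^2.

S(f_1,f_2): lcm = xy^2. S = -29/6xy - 5x - 1/9y^3 + 1/6y^2 + 4/9y.
  leading term xy: subtract (-29/36)·f_1 from -29/6xy - 5x - 1/9y^3 + 1/6y^2 + 4/9y → 23/36x - 1/9y^3 - 10/27y^2 + 5/4y + 58/27
  leading term x: no divisor's leading term divides it; move 23/36x to the remainder.
  leading term y^3: subtract (-2/9y)·f_2 from -1/9y^3 - 10/27y^2 + 5/4y + 58/27 → 8/27y^2 + 65/36y + 58/27
  leading term y^2: subtract (16/27)·f_2 from 8/27y^2 + 65/36y + 58/27 → 1/36y + 2/3
  leading term y: no divisor's leading term divides it; move 1/36y to the remainder.
  leading term 1: no divisor's leading term divides it; move 2/3 to the remainder.
  remainder 23/36x + 1/36y + 2/3 ≠ 0; add h_4 = 23/36x + 1/36y + 2/3 to the basis.

S(f_1,f_3): lcm = x^2y. S = 7/6x^2 - 13/36xy^2 + 1/6xy + 4/9x + 5/4y^3 + 3/4y^2 + 3/4y.
  leading term x^2: subtract (7/24)·f_3 from 7/6x^2 - 13/36xy^2 + 1/6xy + 4/9x + 5/4y^3 + 3/4y^2 + 3/4y → -13/36xy^2 - 1/8xy + 4/9x + 5/4y^3 + 53/24y^2 + 13/8y + 7/8
  leading term xy^2: subtract (-13/216y)·f_1 from -13/36xy^2 - 1/8xy + 4/9x + 5/4y^3 + 53/24y^2 + 13/8y + 7/8 → 8/27xy + 4/9x + 98/81y^3 + 245/108y^2 + 1157/648y + 7/8
  leading term xy: subtract (4/81)·f_1 from 8/27xy + 4/9x + 98/81y^3 + 245/108y^2 + 1157/648y + 7/8 → 8/81x + 98/81y^3 + 2237/972y^2 + 125/72y + 1445/1944
  leading term x: subtract (32/207)·h_4 from 8/81x + 98/81y^3 + 2237/972y^2 + 125/72y + 1445/1944 → 98/81y^3 + 2237/972y^2 + 25811/14904y + 28627/44712
  leading term y^3: subtract (196/81y)·f_2 from 98/81y^3 + 2237/972y^2 + 25811/14904y + 28627/44712 → -4819/972y^2 - 64349/14904y + 28627/44712
  leading term y^2: subtract (-4819/486)·f_2 from -4819/972y^2 - 64349/14904y + 28627/44712 → 4679/184y + 4679/184
  leading term y: no divisor's leading term divides it; move 4679/184y to the remainder.
  leading term 1: no divisor's leading term divides it; move 4679/184 to the remainder.
  remainder 4679/184y + 4679/184 ≠ 0; add h_5 = 4679/184y + 4679/184 to the basis.

The other S-polynomials (S(f_2,f_3), S(f_1,h_4), S(f_2,h_4), S(f_3,h_4), S(f_1,h_5), S(f_2,h_5), S(f_3,h_5), S(h_4,h_5)) all reduce to 0 modulo the current basis, so we have a Gröbner basis.
Inter-reduce: drop elements whose leading term is divisible by another's, tail-reduce, and make monic.
Reduced Gröbner basis: {x + 1, y + 1}.
Label its elements g_1 = x + 1, g_2 = y + 1.

Reduce p = -x^2 + 8xy - 1/3x - 1/3 modulo G:
  leading term x^2: subtract (-x)·g_1 from -x^2 + 8xy - 1/3x - 1/3 → 8xy + 2/3x - 1/3
  leading term xy: subtract (8y)·g_1 from 8xy + 2/3x - 1/3 → 2/3x - 8y - 1/3
  leading term x: subtract (2/3)·g_1 from 2/3x - 8y - 1/3 → -8y - 1
  leading term y: subtract (-8)·g_2 from -8y - 1 → 7
  leading term 1: no divisor's leading term divides it; move 7 to the remainder.
  normal form = 7.
The normal form is nonzero, so p ∉ I. Since p minus its normal form lies in I, I + (p) = I + (r) where r = 7; decide whether this ideal is the whole ring.
Here r = 7 is a nonzero constant, hence a unit: 1 ∈ I + (p), the Gröbner basis of I + (p) is {1}, and the enlarged system has no common solution — adjoining p is inconsistent.

Ideal membership is decidable via reduction modulo a Gröbner basis.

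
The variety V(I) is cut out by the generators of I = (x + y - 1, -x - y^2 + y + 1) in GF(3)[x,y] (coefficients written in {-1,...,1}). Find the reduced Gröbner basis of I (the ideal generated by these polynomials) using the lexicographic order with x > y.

G = {x + y - 1, y^2 + y}

f_1 = x + y - 1, LT = x.
f_2 = -x - y^2 + y + 1, LT = x.

S(f_1,f_2): lcm = x. S = -y^2 - y.
  leading term y^2: no divisor's leading term divides it; move -y^2 to the remainder.
  leading term y: no divisor's leading term divides it; move -y to the remainder.
  remainder -y^2 - y ≠ 0; add g_3 = -y^2 - y to the basis.

The other S-polynomials (S(f_1,g_3), S(f_2,g_3)) all reduce to 0 modulo the current basis, so we have a Gröbner basis.
Inter-reduce: drop elements whose leading term is divisible by another's, tail-reduce, and make monic.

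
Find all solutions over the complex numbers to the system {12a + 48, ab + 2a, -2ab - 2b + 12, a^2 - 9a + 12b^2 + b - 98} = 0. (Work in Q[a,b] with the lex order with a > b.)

Compute a lex Gröbner basis by Buchberger's algorithm.
f_1 = 12a + 48, LT = a.
f_2 = ab + 2a, LT = ab.
f_3 = -2ab - 2b + 12, LT = ab.
f_4 = a^2 - 9a + 12b^2 + b - 98, LT = a^2.

S(f_1,f_2): lcm = ab. S = -2a + 4b.
  leading term a: subtract (-1/6)·f_1 from -2a + 4b → 4b + 8
  leading term b: no divisor's leading term divides it; move 4b to the remainder.
  leading term 1: no divisor's leading term divides it; move 8 to the remainder.
  remainder 4b + 8 ≠ 0; add h_5 = 4b + 8 to the basis.

S(f_1,f_3): lcm = ab. S = 3b + 6.
  leading term b: subtract (3/4)·h_5 from 3b + 6 → 0
  remainder 0.

S(f_1,f_4): lcm = a^2. S = 13a - 12b^2 - b + 98.
  leading term a: subtract (13/12)·f_1 from 13a - 12b^2 - b + 98 → -12b^2 - b + 46
  leading term b^2: subtract (-3b)·h_5 from -12b^2 - b + 46 → 23b + 46
  leading term b: subtract (23/4)·h_5 from 23b + 46 → 0
  remainder 0.

S(f_2,f_3): lcm = ab. S = 2a - b + 6.
  leading term a: subtract (1/6)·f_1 from 2a - b + 6 → -b - 2
  leading term b: subtract (-1/4)·h_5 from -b - 2 → 0
  remainder 0.

S(f_2,f_4): lcm = a^2b. S = 2a^2 + 9ab - 12b^3 - b^2 + 98b.
  leading term a^2: subtract (1/6a)·f_1 from 2a^2 + 9ab - 12b^3 - b^2 + 98b → 9ab - 8a - 12b^3 - b^2 + 98b
  leading term ab: subtract (3/4b)·f_1 from 9ab - 8a - 12b^3 - b^2 + 98b → -8a - 12b^3 - b^2 + 62b
  leading term a: subtract (-2/3)·f_1 from -8a - 12b^3 - b^2 + 62b → -12b^3 - b^2 + 62b + 32
  leading term b^3: subtract (-3b^2)·h_5 from -12b^3 - b^2 + 62b + 32 → 23b^2 + 62b + 32
  leading term b^2: subtract (23/4b)·h_5 from 23b^2 + 62b + 32 → 16b + 32
  leading term b: subtract (4)·h_5 from 16b + 32 → 0
  remainder 0.

S(f_3,f_4): lcm = a^2b. S = 10ab - 6a - 12b^3 - b^2 + 98b.
  leading term ab: subtract (5/6b)·f_1 from 10ab - 6a - 12b^3 - b^2 + 98b → -6a - 12b^3 - b^2 + 58b
  leading term a: subtract (-1/2)·f_1 from -6a - 12b^3 - b^2 + 58b → -12b^3 - b^2 + 58b + 24
  leading term b^3: subtract (-3b^2)·h_5 from -12b^3 - b^2 + 58b + 24 → 23b^2 + 58b + 24
  leading term b^2: subtract (23/4b)·h_5 from 23b^2 + 58b + 24 → 12b + 24
  leading term b: subtract (3)·h_5 from 12b + 24 → 0
  remainder 0.

S(f_1,h_5): leading monomials are coprime, so the S-polynomial reduces to 0 (Buchberger's first criterion).
S(f_2,h_5): lcm = ab. S = 0.
  remainder 0.

S(f_3,h_5): lcm = ab. S = -2a + b - 6.
  leading term a: subtract (-1/6)·f_1 from -2a + b - 6 → b + 2
  leading term b: subtract (1/4)·h_5 from b + 2 → 0
  remainder 0.

S(f_4,h_5): leading monomials are coprime, so the S-polynomial reduces to 0 (Buchberger's first criterion).
Every S-polynomial of the final basis reduces to 0, so we have a Gröbner basis.
Inter-reduce: drop elements whose leading term is divisible by another's, tail-reduce, and make monic.
Reduced Gröbner basis: {a + 4, b + 2}.

Elimination: the polynomial b + 2 lies in the elimination ideal for b, so b ∈ {-2}. For each such b, the remaining basis elements (now univariate) give the rest of the solution.
  b = -2: the earlier basis element becomes a + 4 = 0, giving a = -4 — point (-4, -2).
Zero-dimensionality of the ideal guarantees finitely many solutions over ℂ.

{(-4, -2)}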